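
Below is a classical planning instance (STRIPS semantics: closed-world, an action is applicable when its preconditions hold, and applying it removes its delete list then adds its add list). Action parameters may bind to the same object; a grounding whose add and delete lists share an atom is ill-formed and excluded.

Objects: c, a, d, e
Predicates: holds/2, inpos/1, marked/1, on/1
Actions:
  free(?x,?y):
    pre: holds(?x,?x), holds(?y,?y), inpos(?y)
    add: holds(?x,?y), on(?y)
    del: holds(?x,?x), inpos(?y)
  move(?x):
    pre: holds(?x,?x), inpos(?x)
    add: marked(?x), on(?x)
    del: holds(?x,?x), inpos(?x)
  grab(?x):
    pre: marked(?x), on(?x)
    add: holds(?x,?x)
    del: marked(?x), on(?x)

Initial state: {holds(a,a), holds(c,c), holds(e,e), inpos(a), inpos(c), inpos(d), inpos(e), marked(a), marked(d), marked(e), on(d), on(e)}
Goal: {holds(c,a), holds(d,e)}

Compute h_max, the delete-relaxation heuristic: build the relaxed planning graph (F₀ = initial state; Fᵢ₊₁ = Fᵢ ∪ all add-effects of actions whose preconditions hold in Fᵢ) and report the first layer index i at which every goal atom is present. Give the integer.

2

F0 = init (12 atoms)
F1 = F0 ∪ {holds(a,c), holds(a,e), holds(c,a), holds(c,e), holds(d,d), holds(e,a), holds(e,c), marked(c), on(a), on(c)}  (22 atoms)
F2 = F1 ∪ {holds(a,d), holds(c,d), holds(d,a), holds(d,c), holds(d,e), holds(e,d)}  (28 atoms)
goal ⊆ F2  ⇒  h_max = 2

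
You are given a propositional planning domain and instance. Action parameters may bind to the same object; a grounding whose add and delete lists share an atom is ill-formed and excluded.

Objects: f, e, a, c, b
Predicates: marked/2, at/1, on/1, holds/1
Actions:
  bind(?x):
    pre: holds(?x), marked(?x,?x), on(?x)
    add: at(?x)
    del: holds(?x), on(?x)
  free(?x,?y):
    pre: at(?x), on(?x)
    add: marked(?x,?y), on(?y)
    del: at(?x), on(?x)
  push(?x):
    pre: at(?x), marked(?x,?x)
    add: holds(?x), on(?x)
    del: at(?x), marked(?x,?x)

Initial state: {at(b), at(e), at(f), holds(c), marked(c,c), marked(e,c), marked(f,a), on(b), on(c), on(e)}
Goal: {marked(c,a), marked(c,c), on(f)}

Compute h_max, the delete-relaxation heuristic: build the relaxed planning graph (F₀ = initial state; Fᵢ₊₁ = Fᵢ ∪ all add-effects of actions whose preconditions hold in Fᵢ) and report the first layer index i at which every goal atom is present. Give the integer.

2

F0 = init (10 atoms)
F1 = F0 ∪ {at(c), marked(b,a), marked(b,c), marked(b,e), marked(b,f), marked(e,a), marked(e,b), marked(e,f), on(a), on(f)}  (20 atoms)
F2 = F1 ∪ {marked(c,a), marked(c,b), marked(c,e), marked(c,f), marked(f,b), marked(f,c), marked(f,e)}  (27 atoms)
goal ⊆ F2  ⇒  h_max = 2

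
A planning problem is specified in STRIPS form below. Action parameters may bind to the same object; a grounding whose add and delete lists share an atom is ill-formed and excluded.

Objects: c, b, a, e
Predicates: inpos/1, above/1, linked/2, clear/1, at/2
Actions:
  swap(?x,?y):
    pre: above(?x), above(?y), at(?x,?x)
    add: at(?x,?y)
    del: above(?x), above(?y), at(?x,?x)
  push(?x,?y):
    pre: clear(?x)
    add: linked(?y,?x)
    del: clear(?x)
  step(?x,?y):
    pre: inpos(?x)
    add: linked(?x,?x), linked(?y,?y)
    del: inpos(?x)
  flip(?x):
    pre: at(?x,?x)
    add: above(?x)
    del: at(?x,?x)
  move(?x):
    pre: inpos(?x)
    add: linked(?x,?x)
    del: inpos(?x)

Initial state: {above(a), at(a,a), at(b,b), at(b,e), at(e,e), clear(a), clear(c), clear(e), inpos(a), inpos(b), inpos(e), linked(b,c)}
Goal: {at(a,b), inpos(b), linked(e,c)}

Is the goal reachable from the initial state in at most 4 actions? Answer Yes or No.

Yes

1. push(c,e)  →  {above(a), at(a,a), at(b,b), at(b,e), at(e,e), clear(a), clear(e), inpos(a), inpos(b), inpos(e), linked(b,c), linked(e,c)}
2. flip(b)  →  {above(a), above(b), at(a,a), at(b,e), at(e,e), clear(a), clear(e), inpos(a), inpos(b), inpos(e), linked(b,c), linked(e,c)}
3. swap(a,b)  →  {at(a,b), at(b,e), at(e,e), clear(a), clear(e), inpos(a), inpos(b), inpos(e), linked(b,c), linked(e,c)}
optimal plan length = 3; 3 ≤ 4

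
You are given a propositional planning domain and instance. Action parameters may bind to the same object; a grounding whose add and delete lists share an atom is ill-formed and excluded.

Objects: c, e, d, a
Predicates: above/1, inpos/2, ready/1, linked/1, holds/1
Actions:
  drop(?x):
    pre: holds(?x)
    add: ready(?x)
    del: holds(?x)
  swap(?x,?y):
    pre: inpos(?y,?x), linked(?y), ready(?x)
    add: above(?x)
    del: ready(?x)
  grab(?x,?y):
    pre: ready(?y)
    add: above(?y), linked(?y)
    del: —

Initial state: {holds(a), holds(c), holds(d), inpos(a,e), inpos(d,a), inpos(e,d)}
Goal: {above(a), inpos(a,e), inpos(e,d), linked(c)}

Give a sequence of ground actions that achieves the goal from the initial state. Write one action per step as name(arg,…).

drop(c); drop(a); grab(c,c); grab(c,a)

1. drop(c)  →  {holds(a), holds(d), inpos(a,e), inpos(d,a), inpos(e,d), ready(c)}
2. drop(a)  →  {holds(d), inpos(a,e), inpos(d,a), inpos(e,d), ready(a), ready(c)}
3. grab(c,c)  →  {above(c), holds(d), inpos(a,e), inpos(d,a), inpos(e,d), linked(c), ready(a), ready(c)}
4. grab(c,a)  →  {above(a), above(c), holds(d), inpos(a,e), inpos(d,a), inpos(e,d), linked(a), linked(c), ready(a), ready(c)}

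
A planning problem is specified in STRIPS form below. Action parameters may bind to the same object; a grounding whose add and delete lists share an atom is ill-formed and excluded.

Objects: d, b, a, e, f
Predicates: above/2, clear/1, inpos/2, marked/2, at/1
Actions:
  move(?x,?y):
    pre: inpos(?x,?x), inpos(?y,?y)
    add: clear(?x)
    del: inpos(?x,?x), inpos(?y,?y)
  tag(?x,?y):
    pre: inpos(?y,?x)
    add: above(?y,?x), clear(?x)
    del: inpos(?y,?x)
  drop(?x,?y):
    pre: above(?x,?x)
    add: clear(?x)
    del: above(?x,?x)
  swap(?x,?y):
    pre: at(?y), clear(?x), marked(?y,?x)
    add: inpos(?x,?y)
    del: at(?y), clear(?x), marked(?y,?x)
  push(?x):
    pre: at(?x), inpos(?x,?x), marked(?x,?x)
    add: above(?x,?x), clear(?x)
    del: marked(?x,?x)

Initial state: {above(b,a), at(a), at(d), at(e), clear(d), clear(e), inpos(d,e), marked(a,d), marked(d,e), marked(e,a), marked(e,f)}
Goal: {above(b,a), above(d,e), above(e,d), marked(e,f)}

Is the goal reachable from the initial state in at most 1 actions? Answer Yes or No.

No

1. tag(e,d)  →  {above(b,a), above(d,e), at(a), at(d), at(e), clear(d), clear(e), marked(a,d), marked(d,e), marked(e,a), marked(e,f)}
2. swap(e,d)  →  {above(b,a), above(d,e), at(a), at(e), clear(d), inpos(e,d), marked(a,d), marked(e,a), marked(e,f)}
3. tag(d,e)  →  {above(b,a), above(d,e), above(e,d), at(a), at(e), clear(d), marked(a,d), marked(e,a), marked(e,f)}
optimal plan length = 3; 3 > 1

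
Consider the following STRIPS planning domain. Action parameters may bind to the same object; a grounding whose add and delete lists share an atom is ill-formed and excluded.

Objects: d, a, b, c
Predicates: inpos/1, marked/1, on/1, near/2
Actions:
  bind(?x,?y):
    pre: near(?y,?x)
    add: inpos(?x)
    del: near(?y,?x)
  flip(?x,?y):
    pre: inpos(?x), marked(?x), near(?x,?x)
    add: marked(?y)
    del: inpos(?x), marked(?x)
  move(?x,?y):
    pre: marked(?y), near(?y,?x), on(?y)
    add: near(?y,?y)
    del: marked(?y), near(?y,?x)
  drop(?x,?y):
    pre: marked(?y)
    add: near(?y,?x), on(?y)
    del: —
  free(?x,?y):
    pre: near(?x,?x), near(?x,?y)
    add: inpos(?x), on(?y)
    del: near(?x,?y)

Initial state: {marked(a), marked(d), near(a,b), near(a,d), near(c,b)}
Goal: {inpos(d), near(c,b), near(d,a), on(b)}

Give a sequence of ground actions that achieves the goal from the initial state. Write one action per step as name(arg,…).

1. bind(d,a)  →  {inpos(d), marked(a), marked(d), near(a,b), near(c,b)}
2. drop(a,d)  →  {inpos(d), marked(a), marked(d), near(a,b), near(c,b), near(d,a), on(d)}
3. drop(a,a)  →  {inpos(d), marked(a), marked(d), near(a,a), near(a,b), near(c,b), near(d,a), on(a), on(d)}
4. free(a,b)  →  {inpos(a), inpos(d), marked(a), marked(d), near(a,a), near(c,b), near(d,a), on(a), on(b), on(d)}

bind(d,a); drop(a,d); drop(a,a); free(a,b)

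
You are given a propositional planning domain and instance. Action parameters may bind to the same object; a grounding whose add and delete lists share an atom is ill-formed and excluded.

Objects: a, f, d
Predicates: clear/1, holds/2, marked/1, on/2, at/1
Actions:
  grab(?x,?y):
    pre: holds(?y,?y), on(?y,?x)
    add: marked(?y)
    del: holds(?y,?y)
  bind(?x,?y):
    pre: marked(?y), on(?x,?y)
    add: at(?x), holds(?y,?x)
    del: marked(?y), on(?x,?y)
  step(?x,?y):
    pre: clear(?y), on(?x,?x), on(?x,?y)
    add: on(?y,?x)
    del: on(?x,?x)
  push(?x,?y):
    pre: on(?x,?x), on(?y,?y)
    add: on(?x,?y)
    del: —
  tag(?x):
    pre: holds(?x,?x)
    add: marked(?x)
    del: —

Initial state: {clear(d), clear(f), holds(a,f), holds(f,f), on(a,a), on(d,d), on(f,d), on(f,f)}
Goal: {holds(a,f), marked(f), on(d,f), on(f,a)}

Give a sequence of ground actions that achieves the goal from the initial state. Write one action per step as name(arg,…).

grab(f,f); push(f,a); step(f,d)

1. grab(f,f)  →  {clear(d), clear(f), holds(a,f), marked(f), on(a,a), on(d,d), on(f,d), on(f,f)}
2. push(f,a)  →  {clear(d), clear(f), holds(a,f), marked(f), on(a,a), on(d,d), on(f,a), on(f,d), on(f,f)}
3. step(f,d)  →  {clear(d), clear(f), holds(a,f), marked(f), on(a,a), on(d,d), on(d,f), on(f,a), on(f,d)}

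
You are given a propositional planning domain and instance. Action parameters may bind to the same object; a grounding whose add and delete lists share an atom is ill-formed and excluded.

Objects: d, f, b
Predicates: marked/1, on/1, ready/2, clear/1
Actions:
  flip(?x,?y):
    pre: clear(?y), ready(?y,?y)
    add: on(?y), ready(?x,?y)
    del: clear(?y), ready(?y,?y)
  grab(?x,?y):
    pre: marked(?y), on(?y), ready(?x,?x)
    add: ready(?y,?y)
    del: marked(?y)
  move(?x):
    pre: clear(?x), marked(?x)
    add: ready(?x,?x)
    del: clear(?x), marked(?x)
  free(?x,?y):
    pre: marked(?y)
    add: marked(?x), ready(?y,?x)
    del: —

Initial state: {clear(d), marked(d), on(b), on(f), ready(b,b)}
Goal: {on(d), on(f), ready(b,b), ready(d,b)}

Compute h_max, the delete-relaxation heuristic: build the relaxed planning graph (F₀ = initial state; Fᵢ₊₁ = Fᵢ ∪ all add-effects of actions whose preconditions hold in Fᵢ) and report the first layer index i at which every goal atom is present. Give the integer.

F0 = init (5 atoms)
F1 = F0 ∪ {marked(b), marked(f), ready(d,b), ready(d,d), ready(d,f)}  (10 atoms)
F2 = F1 ∪ {on(d), ready(b,d), ready(b,f), ready(f,b), ready(f,d), ready(f,f)}  (16 atoms)
goal ⊆ F2  ⇒  h_max = 2

2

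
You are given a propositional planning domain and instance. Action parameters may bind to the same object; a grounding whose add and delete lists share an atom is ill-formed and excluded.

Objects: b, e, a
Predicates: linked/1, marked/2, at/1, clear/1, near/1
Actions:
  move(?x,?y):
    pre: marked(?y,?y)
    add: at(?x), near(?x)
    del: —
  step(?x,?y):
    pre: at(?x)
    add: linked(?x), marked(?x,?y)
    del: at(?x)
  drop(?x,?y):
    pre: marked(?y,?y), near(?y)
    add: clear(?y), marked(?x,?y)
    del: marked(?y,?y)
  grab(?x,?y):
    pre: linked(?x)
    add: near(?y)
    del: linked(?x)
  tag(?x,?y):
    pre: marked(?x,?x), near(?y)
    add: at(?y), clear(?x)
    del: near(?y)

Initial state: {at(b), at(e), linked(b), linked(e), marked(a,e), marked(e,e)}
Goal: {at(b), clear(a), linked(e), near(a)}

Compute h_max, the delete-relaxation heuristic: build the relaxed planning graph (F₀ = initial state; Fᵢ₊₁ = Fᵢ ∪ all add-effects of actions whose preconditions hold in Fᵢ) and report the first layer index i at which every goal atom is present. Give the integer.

F0 = init (6 atoms)
F1 = F0 ∪ {at(a), marked(b,a), marked(b,b), marked(b,e), marked(e,a), marked(e,b), near(a), near(b), near(e)}  (15 atoms)
F2 = F1 ∪ {clear(b), clear(e), linked(a), marked(a,a), marked(a,b)}  (20 atoms)
F3 = F2 ∪ {clear(a)}  (21 atoms)
goal ⊆ F3  ⇒  h_max = 3

3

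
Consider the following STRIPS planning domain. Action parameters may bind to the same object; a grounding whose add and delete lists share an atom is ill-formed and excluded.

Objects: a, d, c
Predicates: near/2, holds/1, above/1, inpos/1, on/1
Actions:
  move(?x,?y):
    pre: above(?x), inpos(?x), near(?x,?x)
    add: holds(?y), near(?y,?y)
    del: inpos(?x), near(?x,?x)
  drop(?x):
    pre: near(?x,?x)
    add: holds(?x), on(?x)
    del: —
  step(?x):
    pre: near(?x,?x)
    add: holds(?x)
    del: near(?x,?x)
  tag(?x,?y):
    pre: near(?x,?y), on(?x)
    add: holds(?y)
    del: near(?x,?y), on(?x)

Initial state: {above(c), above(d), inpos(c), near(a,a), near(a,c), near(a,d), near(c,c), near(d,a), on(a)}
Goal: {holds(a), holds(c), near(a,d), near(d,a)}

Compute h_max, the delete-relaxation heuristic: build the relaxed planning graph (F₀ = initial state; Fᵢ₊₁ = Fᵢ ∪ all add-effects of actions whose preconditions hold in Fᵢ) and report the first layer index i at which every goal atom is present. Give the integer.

1

F0 = init (9 atoms)
F1 = F0 ∪ {holds(a), holds(c), holds(d), near(d,d), on(c)}  (14 atoms)
goal ⊆ F1  ⇒  h_max = 1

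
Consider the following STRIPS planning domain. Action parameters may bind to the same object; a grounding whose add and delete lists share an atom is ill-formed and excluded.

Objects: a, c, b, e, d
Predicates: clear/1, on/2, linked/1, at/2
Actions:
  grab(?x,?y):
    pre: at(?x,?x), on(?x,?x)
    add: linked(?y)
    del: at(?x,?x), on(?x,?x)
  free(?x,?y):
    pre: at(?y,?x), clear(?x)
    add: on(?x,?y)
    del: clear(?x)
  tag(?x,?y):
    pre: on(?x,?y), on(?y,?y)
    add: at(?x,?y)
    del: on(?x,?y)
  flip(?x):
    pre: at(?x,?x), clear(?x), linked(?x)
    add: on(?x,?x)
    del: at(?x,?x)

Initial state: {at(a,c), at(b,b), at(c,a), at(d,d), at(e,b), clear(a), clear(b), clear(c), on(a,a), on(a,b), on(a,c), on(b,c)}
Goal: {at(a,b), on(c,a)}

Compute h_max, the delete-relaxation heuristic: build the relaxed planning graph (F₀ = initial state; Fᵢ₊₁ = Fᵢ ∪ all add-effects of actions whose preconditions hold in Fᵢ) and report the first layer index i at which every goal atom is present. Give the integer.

2

F0 = init (12 atoms)
F1 = F0 ∪ {at(a,a), on(b,b), on(b,e), on(c,a)}  (16 atoms)
F2 = F1 ∪ {at(a,b), linked(a), linked(b), linked(c), linked(d), linked(e)}  (22 atoms)
goal ⊆ F2  ⇒  h_max = 2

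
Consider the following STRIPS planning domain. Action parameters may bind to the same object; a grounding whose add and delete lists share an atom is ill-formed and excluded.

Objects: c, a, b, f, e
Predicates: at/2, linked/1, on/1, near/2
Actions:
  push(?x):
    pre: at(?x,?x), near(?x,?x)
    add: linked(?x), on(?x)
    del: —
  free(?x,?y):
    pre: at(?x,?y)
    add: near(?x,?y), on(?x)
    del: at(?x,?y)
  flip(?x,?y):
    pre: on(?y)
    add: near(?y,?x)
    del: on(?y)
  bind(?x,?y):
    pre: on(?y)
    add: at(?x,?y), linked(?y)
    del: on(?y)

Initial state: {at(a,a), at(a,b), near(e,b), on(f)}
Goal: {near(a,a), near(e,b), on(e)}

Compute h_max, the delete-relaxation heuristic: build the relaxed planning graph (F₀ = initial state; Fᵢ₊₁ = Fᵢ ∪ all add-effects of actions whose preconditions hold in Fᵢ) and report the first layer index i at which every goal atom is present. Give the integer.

2

F0 = init (4 atoms)
F1 = F0 ∪ {at(a,f), at(b,f), at(c,f), at(e,f), at(f,f), linked(f), near(a,a), near(a,b), near(f,a), near(f,b), near(f,c), near(f,e), near(f,f), on(a)}  (18 atoms)
F2 = F1 ∪ {at(b,a), at(c,a), at(e,a), at(f,a), linked(a), near(a,c), near(a,e), near(a,f), near(b,f), near(c,f), near(e,f), on(b), on(c), on(e)}  (32 atoms)
goal ⊆ F2  ⇒  h_max = 2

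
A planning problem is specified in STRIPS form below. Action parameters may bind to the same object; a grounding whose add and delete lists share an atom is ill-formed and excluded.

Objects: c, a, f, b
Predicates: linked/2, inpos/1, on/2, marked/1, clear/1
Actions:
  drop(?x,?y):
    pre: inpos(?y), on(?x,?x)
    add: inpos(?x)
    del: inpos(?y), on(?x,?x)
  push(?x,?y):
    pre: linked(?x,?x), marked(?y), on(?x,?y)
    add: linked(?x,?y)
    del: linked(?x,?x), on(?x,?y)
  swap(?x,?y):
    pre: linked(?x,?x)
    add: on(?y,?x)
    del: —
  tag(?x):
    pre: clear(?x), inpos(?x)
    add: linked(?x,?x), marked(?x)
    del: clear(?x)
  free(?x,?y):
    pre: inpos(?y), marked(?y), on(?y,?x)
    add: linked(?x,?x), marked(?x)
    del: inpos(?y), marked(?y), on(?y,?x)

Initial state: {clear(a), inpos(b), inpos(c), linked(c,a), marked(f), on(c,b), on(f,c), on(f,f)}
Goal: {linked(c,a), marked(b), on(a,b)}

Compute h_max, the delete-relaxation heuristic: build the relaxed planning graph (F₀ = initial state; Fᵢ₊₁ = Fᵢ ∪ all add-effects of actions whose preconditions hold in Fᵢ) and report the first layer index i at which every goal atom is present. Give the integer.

F0 = init (8 atoms)
F1 = F0 ∪ {inpos(f)}  (9 atoms)
F2 = F1 ∪ {linked(c,c), marked(c)}  (11 atoms)
F3 = F2 ∪ {linked(b,b), marked(b), on(a,c), on(b,c), on(c,c)}  (16 atoms)
F4 = F3 ∪ {linked(b,c), linked(c,b), on(a,b), on(b,b), on(f,b)}  (21 atoms)
goal ⊆ F4  ⇒  h_max = 4

4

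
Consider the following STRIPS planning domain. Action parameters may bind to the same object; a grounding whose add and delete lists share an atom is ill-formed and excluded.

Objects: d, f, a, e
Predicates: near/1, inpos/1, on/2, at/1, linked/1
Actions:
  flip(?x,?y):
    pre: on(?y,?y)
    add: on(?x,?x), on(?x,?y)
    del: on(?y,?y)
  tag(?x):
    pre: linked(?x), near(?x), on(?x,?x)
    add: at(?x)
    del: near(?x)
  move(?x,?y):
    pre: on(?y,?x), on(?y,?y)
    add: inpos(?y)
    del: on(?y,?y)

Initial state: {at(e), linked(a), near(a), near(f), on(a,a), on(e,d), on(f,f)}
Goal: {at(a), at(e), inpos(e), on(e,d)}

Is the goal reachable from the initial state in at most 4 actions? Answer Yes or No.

Yes

1. flip(e,f)  →  {at(e), linked(a), near(a), near(f), on(a,a), on(e,d), on(e,e), on(e,f)}
2. tag(a)  →  {at(a), at(e), linked(a), near(f), on(a,a), on(e,d), on(e,e), on(e,f)}
3. move(d,e)  →  {at(a), at(e), inpos(e), linked(a), near(f), on(a,a), on(e,d), on(e,f)}
optimal plan length = 3; 3 ≤ 4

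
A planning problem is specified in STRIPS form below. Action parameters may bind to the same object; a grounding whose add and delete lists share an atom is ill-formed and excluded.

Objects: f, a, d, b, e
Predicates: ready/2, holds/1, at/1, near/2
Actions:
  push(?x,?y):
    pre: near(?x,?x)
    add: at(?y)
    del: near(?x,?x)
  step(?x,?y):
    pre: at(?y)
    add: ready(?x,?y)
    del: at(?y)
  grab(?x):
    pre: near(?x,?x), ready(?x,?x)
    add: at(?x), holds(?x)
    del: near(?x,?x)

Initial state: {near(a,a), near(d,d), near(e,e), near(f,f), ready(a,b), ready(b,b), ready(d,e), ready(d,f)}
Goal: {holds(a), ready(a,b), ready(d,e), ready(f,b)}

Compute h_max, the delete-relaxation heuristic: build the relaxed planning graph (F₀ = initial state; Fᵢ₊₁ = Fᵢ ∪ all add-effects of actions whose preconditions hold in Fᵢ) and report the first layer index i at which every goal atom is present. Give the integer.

F0 = init (8 atoms)
F1 = F0 ∪ {at(a), at(b), at(d), at(e), at(f)}  (13 atoms)
F2 = F1 ∪ {ready(a,a), ready(a,d), ready(a,e), ready(a,f), ready(b,a), ready(b,d), ready(b,e), ready(b,f), ready(d,a), ready(d,b), ready(d,d), ready(e,a), ready(e,b), ready(e,d), ready(e,e), ready(e,f), ready(f,a), ready(f,b), ready(f,d), ready(f,e), ready(f,f)}  (34 atoms)
F3 = F2 ∪ {holds(a), holds(d), holds(e), holds(f)}  (38 atoms)
goal ⊆ F3  ⇒  h_max = 3

3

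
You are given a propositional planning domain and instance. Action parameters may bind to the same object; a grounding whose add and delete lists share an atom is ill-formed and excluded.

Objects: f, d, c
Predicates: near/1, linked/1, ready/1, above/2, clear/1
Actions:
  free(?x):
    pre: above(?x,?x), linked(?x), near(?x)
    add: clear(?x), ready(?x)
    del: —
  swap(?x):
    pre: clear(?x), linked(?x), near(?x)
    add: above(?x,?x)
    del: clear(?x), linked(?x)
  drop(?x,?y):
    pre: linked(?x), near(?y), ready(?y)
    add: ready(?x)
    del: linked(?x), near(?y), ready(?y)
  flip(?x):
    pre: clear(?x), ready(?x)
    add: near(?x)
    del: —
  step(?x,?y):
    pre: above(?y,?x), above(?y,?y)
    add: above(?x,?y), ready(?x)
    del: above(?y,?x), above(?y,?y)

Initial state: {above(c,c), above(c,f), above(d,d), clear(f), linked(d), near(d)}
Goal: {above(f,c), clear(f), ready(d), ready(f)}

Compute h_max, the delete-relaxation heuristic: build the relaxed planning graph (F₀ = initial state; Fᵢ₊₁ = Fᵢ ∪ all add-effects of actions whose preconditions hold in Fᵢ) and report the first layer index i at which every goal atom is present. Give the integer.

1

F0 = init (6 atoms)
F1 = F0 ∪ {above(f,c), clear(d), ready(d), ready(f)}  (10 atoms)
goal ⊆ F1  ⇒  h_max = 1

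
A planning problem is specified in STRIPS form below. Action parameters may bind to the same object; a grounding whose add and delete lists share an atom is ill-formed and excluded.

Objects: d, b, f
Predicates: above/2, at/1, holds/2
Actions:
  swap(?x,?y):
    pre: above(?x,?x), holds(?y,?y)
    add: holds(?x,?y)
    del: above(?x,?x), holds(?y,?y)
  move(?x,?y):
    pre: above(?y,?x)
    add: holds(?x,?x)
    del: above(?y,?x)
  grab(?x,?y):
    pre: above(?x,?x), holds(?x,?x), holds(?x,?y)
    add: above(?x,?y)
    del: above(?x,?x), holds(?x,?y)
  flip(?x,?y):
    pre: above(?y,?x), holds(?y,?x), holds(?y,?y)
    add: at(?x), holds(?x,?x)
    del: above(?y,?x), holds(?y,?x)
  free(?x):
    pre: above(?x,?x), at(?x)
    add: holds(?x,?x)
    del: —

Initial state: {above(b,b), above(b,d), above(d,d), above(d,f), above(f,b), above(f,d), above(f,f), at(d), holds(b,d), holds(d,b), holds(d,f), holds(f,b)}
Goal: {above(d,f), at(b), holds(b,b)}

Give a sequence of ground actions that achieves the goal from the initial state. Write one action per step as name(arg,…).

1. move(f,f)  →  {above(b,b), above(b,d), above(d,d), above(d,f), above(f,b), above(f,d), at(d), holds(b,d), holds(d,b), holds(d,f), holds(f,b), holds(f,f)}
2. flip(b,f)  →  {above(b,b), above(b,d), above(d,d), above(d,f), above(f,d), at(b), at(d), holds(b,b), holds(b,d), holds(d,b), holds(d,f), holds(f,f)}

move(f,f); flip(b,f)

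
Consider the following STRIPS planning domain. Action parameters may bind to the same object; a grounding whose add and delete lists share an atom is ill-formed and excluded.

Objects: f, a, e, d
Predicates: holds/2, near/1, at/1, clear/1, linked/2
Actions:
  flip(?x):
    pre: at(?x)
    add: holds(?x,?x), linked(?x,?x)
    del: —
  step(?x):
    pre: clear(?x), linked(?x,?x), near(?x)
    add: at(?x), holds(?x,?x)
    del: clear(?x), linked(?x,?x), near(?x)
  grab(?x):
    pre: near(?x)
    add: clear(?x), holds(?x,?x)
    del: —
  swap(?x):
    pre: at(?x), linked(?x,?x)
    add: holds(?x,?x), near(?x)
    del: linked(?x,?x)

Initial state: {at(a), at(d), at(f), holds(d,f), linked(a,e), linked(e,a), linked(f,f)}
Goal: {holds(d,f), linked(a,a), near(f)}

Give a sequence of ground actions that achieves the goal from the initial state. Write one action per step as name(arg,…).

1. flip(a)  →  {at(a), at(d), at(f), holds(a,a), holds(d,f), linked(a,a), linked(a,e), linked(e,a), linked(f,f)}
2. swap(f)  →  {at(a), at(d), at(f), holds(a,a), holds(d,f), holds(f,f), linked(a,a), linked(a,e), linked(e,a), near(f)}

flip(a); swap(f)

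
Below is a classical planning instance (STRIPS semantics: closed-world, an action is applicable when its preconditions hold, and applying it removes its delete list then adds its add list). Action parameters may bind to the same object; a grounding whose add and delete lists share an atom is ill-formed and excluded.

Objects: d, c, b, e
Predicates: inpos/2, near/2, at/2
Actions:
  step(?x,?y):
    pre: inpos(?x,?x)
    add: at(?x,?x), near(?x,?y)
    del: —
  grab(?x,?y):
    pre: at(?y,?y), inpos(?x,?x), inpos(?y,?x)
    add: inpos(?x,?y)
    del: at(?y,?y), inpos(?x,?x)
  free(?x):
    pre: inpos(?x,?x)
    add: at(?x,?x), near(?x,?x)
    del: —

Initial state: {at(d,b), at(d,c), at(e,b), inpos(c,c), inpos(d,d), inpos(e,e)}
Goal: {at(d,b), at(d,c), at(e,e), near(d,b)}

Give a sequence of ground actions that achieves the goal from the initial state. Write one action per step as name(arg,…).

step(d,b); step(e,d)

1. step(d,b)  →  {at(d,b), at(d,c), at(d,d), at(e,b), inpos(c,c), inpos(d,d), inpos(e,e), near(d,b)}
2. step(e,d)  →  {at(d,b), at(d,c), at(d,d), at(e,b), at(e,e), inpos(c,c), inpos(d,d), inpos(e,e), near(d,b), near(e,d)}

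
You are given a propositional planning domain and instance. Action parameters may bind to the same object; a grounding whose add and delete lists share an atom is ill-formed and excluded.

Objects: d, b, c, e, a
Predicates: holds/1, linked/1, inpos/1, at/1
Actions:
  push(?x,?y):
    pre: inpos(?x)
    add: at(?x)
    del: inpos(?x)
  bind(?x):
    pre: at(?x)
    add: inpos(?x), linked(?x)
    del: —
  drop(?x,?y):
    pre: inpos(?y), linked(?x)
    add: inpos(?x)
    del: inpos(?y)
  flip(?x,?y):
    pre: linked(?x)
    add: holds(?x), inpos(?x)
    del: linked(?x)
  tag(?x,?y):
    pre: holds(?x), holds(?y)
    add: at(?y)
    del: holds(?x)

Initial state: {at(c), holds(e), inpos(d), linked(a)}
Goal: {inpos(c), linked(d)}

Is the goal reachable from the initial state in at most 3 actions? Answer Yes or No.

Yes

1. push(d,d)  →  {at(c), at(d), holds(e), linked(a)}
2. bind(d)  →  {at(c), at(d), holds(e), inpos(d), linked(a), linked(d)}
3. bind(c)  →  {at(c), at(d), holds(e), inpos(c), inpos(d), linked(a), linked(c), linked(d)}
optimal plan length = 3; 3 ≤ 3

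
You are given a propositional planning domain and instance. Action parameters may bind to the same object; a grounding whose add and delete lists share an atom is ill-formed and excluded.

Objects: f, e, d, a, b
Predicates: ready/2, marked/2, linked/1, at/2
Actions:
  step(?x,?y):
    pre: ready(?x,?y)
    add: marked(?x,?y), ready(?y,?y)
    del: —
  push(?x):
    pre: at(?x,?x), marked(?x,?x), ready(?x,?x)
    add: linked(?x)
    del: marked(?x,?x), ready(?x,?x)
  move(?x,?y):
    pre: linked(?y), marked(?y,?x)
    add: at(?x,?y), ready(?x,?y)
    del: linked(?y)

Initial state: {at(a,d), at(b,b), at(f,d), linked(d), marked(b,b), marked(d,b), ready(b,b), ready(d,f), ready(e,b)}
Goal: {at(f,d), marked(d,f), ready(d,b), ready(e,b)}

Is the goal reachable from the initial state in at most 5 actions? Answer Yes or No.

1. step(d,f)  →  {at(a,d), at(b,b), at(f,d), linked(d), marked(b,b), marked(d,b), marked(d,f), ready(b,b), ready(d,f), ready(e,b), ready(f,f)}
2. push(b)  →  {at(a,d), at(b,b), at(f,d), linked(b), linked(d), marked(d,b), marked(d,f), ready(d,f), ready(e,b), ready(f,f)}
3. move(b,d)  →  {at(a,d), at(b,b), at(b,d), at(f,d), linked(b), marked(d,b), marked(d,f), ready(b,d), ready(d,f), ready(e,b), ready(f,f)}
4. step(b,d)  →  {at(a,d), at(b,b), at(b,d), at(f,d), linked(b), marked(b,d), marked(d,b), marked(d,f), ready(b,d), ready(d,d), ready(d,f), ready(e,b), ready(f,f)}
5. move(d,b)  →  {at(a,d), at(b,b), at(b,d), at(d,b), at(f,d), marked(b,d), marked(d,b), marked(d,f), ready(b,d), ready(d,b), ready(d,d), ready(d,f), ready(e,b), ready(f,f)}
optimal plan length = 5; 5 ≤ 5

Yes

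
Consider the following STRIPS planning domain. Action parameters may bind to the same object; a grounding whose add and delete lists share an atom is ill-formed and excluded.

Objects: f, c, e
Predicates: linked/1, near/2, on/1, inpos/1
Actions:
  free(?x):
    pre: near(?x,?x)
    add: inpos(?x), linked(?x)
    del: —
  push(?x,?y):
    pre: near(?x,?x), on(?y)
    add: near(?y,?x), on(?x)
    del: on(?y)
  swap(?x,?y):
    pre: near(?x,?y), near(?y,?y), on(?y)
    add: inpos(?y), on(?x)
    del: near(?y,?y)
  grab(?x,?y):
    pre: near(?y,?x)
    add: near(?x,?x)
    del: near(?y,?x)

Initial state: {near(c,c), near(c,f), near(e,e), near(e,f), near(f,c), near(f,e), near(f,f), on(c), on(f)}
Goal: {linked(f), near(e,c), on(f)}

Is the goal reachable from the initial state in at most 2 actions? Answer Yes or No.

1. free(f)  →  {inpos(f), linked(f), near(c,c), near(c,f), near(e,e), near(e,f), near(f,c), near(f,e), near(f,f), on(c), on(f)}
2. push(e,c)  →  {inpos(f), linked(f), near(c,c), near(c,e), near(c,f), near(e,e), near(e,f), near(f,c), near(f,e), near(f,f), on(e), on(f)}
3. push(c,e)  →  {inpos(f), linked(f), near(c,c), near(c,e), near(c,f), near(e,c), near(e,e), near(e,f), near(f,c), near(f,e), near(f,f), on(c), on(f)}
optimal plan length = 3; 3 > 2

No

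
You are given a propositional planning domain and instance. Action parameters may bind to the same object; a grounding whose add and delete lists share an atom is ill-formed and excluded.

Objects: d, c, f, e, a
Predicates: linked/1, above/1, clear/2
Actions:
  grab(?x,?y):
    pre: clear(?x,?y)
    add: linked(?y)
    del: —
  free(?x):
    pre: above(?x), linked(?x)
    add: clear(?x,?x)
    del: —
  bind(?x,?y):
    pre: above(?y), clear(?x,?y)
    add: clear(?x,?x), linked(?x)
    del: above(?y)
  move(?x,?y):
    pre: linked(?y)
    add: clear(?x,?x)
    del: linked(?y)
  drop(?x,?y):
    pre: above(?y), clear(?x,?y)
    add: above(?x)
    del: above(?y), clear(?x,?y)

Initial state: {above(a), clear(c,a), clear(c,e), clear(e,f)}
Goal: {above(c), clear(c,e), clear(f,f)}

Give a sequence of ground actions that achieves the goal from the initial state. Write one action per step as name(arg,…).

1. grab(c,e)  →  {above(a), clear(c,a), clear(c,e), clear(e,f), linked(e)}
2. move(f,e)  →  {above(a), clear(c,a), clear(c,e), clear(e,f), clear(f,f)}
3. drop(c,a)  →  {above(c), clear(c,e), clear(e,f), clear(f,f)}

grab(c,e); move(f,e); drop(c,a)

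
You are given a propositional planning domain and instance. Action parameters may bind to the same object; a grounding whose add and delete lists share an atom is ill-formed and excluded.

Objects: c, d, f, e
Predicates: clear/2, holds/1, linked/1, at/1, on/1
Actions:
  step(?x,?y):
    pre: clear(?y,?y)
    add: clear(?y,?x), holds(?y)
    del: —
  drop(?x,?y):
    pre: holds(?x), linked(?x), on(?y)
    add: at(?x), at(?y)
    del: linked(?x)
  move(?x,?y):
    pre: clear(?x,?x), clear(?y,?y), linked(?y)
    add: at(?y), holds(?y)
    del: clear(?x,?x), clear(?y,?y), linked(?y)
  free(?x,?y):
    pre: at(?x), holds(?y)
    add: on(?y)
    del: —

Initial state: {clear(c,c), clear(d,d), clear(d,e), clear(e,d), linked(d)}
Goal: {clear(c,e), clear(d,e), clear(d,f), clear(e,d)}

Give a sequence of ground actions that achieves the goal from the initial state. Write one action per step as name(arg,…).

step(f,d); step(e,c)

1. step(f,d)  →  {clear(c,c), clear(d,d), clear(d,e), clear(d,f), clear(e,d), holds(d), linked(d)}
2. step(e,c)  →  {clear(c,c), clear(c,e), clear(d,d), clear(d,e), clear(d,f), clear(e,d), holds(c), holds(d), linked(d)}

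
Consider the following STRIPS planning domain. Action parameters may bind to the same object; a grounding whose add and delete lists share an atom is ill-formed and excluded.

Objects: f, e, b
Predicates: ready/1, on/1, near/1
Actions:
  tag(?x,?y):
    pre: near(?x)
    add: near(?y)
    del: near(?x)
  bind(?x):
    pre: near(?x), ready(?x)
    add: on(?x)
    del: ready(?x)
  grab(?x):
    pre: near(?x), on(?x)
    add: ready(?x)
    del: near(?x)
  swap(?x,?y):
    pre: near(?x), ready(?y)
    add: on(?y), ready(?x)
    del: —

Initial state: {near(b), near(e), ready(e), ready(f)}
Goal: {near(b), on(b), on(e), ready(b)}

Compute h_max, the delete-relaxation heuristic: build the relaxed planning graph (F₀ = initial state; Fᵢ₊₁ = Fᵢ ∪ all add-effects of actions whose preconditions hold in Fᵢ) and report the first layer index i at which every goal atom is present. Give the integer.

F0 = init (4 atoms)
F1 = F0 ∪ {near(f), on(e), on(f), ready(b)}  (8 atoms)
F2 = F1 ∪ {on(b)}  (9 atoms)
goal ⊆ F2  ⇒  h_max = 2

2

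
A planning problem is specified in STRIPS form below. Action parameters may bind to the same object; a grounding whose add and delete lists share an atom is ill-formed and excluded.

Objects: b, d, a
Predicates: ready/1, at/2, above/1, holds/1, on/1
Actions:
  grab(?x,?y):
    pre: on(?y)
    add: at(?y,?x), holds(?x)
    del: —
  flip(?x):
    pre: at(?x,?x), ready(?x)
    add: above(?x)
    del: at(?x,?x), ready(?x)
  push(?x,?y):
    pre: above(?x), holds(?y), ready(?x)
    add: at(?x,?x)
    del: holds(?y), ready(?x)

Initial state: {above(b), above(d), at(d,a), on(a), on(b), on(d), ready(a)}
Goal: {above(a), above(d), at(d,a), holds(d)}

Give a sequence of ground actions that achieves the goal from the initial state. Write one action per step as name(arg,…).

1. grab(d,b)  →  {above(b), above(d), at(b,d), at(d,a), holds(d), on(a), on(b), on(d), ready(a)}
2. grab(a,a)  →  {above(b), above(d), at(a,a), at(b,d), at(d,a), holds(a), holds(d), on(a), on(b), on(d), ready(a)}
3. flip(a)  →  {above(a), above(b), above(d), at(b,d), at(d,a), holds(a), holds(d), on(a), on(b), on(d)}

grab(d,b); grab(a,a); flip(a)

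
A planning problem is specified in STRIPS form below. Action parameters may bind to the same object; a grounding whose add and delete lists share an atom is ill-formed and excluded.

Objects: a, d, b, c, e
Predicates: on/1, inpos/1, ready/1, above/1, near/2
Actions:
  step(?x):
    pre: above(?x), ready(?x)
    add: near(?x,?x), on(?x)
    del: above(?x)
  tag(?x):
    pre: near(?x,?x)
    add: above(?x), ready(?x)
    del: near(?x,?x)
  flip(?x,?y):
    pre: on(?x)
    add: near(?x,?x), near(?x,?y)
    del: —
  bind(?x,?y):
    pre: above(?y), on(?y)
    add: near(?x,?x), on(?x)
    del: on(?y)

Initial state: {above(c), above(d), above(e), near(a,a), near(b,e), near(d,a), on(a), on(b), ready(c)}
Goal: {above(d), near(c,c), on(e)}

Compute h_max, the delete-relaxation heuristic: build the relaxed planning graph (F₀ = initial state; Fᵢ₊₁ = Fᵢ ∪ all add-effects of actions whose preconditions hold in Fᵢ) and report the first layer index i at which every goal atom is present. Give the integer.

F0 = init (9 atoms)
F1 = F0 ∪ {above(a), near(a,b), near(a,c), near(a,d), near(a,e), near(b,a), near(b,b), near(b,c), near(b,d), near(c,c), on(c), ready(a)}  (21 atoms)
F2 = F1 ∪ {above(b), near(c,a), near(c,b), near(c,d), near(c,e), near(d,d), near(e,e), on(d), on(e), ready(b)}  (31 atoms)
goal ⊆ F2  ⇒  h_max = 2

2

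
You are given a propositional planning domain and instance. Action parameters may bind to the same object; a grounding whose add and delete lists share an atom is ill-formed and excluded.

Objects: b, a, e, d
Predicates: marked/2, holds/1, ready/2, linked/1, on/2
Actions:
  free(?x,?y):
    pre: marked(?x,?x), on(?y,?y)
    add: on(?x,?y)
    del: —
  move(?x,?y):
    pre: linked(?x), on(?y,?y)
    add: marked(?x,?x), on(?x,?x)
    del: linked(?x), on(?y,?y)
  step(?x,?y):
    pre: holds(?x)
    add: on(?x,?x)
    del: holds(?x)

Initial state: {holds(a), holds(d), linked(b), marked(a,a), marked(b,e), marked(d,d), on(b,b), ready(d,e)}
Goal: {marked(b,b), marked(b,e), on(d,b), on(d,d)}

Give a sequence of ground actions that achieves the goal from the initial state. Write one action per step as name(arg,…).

free(d,b); step(a,b); move(b,a); step(d,b)

1. free(d,b)  →  {holds(a), holds(d), linked(b), marked(a,a), marked(b,e), marked(d,d), on(b,b), on(d,b), ready(d,e)}
2. step(a,b)  →  {holds(d), linked(b), marked(a,a), marked(b,e), marked(d,d), on(a,a), on(b,b), on(d,b), ready(d,e)}
3. move(b,a)  →  {holds(d), marked(a,a), marked(b,b), marked(b,e), marked(d,d), on(b,b), on(d,b), ready(d,e)}
4. step(d,b)  →  {marked(a,a), marked(b,b), marked(b,e), marked(d,d), on(b,b), on(d,b), on(d,d), ready(d,e)}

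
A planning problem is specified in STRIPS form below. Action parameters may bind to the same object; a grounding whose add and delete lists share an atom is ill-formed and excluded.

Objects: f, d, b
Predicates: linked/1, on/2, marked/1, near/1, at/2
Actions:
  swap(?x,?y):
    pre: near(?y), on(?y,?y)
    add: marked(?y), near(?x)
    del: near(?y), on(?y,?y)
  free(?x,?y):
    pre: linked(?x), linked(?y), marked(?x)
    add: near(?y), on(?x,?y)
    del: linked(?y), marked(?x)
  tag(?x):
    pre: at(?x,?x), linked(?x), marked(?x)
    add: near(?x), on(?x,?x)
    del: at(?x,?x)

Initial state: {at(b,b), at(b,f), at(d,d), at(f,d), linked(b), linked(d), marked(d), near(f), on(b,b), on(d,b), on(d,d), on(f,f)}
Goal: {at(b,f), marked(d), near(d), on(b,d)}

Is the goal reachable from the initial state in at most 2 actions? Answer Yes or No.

No

1. swap(b,f)  →  {at(b,b), at(b,f), at(d,d), at(f,d), linked(b), linked(d), marked(d), marked(f), near(b), on(b,b), on(d,b), on(d,d)}
2. swap(f,b)  →  {at(b,b), at(b,f), at(d,d), at(f,d), linked(b), linked(d), marked(b), marked(d), marked(f), near(f), on(d,b), on(d,d)}
3. free(b,d)  →  {at(b,b), at(b,f), at(d,d), at(f,d), linked(b), marked(d), marked(f), near(d), near(f), on(b,d), on(d,b), on(d,d)}
optimal plan length = 3; 3 > 2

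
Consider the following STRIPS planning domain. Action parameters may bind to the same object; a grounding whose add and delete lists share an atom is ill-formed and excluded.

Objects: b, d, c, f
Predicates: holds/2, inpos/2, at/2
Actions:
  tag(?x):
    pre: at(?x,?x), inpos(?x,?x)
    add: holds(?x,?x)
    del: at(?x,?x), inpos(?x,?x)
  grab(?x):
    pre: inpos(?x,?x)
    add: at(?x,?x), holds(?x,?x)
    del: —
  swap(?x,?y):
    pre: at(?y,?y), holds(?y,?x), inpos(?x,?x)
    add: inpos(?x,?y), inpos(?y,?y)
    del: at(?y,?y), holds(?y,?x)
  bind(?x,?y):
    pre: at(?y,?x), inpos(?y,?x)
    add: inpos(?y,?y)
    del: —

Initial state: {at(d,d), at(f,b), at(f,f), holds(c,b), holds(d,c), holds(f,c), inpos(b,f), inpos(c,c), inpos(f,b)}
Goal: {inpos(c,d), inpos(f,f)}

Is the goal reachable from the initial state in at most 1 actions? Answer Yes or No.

1. swap(c,d)  →  {at(f,b), at(f,f), holds(c,b), holds(f,c), inpos(b,f), inpos(c,c), inpos(c,d), inpos(d,d), inpos(f,b)}
2. swap(c,f)  →  {at(f,b), holds(c,b), inpos(b,f), inpos(c,c), inpos(c,d), inpos(c,f), inpos(d,d), inpos(f,b), inpos(f,f)}
optimal plan length = 2; 2 > 1

No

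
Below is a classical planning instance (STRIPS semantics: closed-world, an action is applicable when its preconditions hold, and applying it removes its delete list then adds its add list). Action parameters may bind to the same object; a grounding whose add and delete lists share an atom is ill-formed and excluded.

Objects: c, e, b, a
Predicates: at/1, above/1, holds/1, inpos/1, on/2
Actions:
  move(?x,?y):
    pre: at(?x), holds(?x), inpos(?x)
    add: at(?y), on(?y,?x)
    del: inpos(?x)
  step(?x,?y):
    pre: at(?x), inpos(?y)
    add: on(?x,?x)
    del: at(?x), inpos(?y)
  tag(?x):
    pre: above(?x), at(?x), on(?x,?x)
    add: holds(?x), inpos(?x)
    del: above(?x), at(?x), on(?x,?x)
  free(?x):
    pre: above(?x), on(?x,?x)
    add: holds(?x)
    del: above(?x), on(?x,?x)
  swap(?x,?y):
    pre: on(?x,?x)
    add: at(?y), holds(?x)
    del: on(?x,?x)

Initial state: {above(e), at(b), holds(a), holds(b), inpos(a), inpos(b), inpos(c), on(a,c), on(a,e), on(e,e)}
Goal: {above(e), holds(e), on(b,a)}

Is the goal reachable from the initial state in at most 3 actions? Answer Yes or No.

1. swap(e,a)  →  {above(e), at(a), at(b), holds(a), holds(b), holds(e), inpos(a), inpos(b), inpos(c), on(a,c), on(a,e)}
2. move(a,b)  →  {above(e), at(a), at(b), holds(a), holds(b), holds(e), inpos(b), inpos(c), on(a,c), on(a,e), on(b,a)}
optimal plan length = 2; 2 ≤ 3

Yes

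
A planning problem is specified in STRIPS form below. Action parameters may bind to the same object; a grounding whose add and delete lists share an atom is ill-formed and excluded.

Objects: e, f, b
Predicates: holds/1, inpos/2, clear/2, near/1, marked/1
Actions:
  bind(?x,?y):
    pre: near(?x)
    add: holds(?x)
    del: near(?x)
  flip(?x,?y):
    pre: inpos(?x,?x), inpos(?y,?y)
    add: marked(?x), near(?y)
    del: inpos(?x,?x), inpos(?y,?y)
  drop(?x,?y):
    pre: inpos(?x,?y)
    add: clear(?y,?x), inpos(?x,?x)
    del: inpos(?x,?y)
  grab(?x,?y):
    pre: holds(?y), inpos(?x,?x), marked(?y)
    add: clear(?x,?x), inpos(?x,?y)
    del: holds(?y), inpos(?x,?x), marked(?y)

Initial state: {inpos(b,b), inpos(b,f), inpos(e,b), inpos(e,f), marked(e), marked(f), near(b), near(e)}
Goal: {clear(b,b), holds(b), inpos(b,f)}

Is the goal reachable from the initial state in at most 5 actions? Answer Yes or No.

Yes

1. bind(e,e)  →  {holds(e), inpos(b,b), inpos(b,f), inpos(e,b), inpos(e,f), marked(e), marked(f), near(b)}
2. bind(b,e)  →  {holds(b), holds(e), inpos(b,b), inpos(b,f), inpos(e,b), inpos(e,f), marked(e), marked(f)}
3. grab(b,e)  →  {clear(b,b), holds(b), inpos(b,e), inpos(b,f), inpos(e,b), inpos(e,f), marked(f)}
optimal plan length = 3; 3 ≤ 5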